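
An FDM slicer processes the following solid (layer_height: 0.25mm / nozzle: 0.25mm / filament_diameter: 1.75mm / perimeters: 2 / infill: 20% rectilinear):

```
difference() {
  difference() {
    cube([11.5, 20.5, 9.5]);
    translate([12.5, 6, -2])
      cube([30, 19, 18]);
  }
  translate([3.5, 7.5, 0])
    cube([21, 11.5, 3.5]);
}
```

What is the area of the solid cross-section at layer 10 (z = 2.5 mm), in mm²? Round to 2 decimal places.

At z = 2.5 mm: the 11.5×20.5 cube contributes its full rectangle (area 235.75 mm²); the cube at (12.5, 6) (footprint 30×19) is included at this height (area 570.00 mm²); Subtracting the remaining from the first: starting from the 11.5×20.5 cube (235.75 mm²), the 30×19 cube at (12.5, 6) misses the remaining region (no effect) — area = 235.75 mm²; the cube at (3.5, 7.5) (footprint 21×11.5) is included at this height (area 241.50 mm²); After the difference (first − rest): starting from that combined region (235.75 mm²), the 21×11.5 cube at (3.5, 7.5) partially overlaps it — only the 92.00 mm² overlap (of its 241.50 mm²) is removed, clipping the outline — area = 143.75 mm². Overall, the cross-section is a single solid region. Net area = 143.75 mm².

143.75 mm²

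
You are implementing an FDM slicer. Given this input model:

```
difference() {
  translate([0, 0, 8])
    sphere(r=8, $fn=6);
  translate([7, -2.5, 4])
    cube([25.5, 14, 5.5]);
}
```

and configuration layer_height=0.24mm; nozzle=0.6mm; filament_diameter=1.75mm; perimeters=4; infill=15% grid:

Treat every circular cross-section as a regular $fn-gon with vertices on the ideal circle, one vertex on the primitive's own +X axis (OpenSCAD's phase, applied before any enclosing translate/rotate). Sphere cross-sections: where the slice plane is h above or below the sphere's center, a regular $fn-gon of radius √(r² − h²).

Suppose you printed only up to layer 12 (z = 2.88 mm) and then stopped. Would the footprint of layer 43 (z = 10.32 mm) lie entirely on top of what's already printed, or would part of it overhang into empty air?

Compare the two slices. At z = 2.88: the sphere: section is a regular 6-gon, circumradius = √(r²−h²) = √(8²−5.12²) = 6.147 (area = (6/2)·6.147²·sin(360°/6) = 98.17 mm²); the cube at (7, -2.5) does not reach this height (z outside [4, 9.5]); Taking the first minus the rest: none of the subtracted shapes is present at this height, so the r=8 sphere is unchanged — area = 98.17 mm². At z = 10.32: the r=8 sphere contributes a regular 6-gon of circumradius √(8²−2.32²) = 7.656 (area = (6/2)·7.656²·sin(360°/6) = 152.29 mm²); the cube at (7, -2.5) is not intersected at this z (z outside [4, 9.5]); Subtracting the remaining from the first: none of the subtracted shapes is present at this height, so the r=8 sphere is unchanged — area = 152.29 mm². Checking containment: at z = 10.32 the cross-section extends beyond the z = 2.88 cross-section by about 54.12 mm².

part overhangs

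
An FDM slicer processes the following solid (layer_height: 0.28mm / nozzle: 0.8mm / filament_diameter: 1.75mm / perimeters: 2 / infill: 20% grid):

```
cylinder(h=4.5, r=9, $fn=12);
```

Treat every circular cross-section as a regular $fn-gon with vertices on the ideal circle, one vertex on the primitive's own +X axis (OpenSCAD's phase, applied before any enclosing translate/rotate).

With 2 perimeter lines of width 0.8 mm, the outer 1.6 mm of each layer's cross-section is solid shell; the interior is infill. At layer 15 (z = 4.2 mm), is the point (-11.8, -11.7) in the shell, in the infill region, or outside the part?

At z = 4.2 mm: the cylinder: section is a regular 12-gon, circumradius r=9. Overall, the cross-section is a single solid region. The nearest boundary edge runs (-7.79, -4.50)→(-4.50, -7.79); distance from the point to it = 7.92 mm. The point is not inside any of the regions above, so it lies outside the cross-section (7.92 mm from the nearest boundary).

outside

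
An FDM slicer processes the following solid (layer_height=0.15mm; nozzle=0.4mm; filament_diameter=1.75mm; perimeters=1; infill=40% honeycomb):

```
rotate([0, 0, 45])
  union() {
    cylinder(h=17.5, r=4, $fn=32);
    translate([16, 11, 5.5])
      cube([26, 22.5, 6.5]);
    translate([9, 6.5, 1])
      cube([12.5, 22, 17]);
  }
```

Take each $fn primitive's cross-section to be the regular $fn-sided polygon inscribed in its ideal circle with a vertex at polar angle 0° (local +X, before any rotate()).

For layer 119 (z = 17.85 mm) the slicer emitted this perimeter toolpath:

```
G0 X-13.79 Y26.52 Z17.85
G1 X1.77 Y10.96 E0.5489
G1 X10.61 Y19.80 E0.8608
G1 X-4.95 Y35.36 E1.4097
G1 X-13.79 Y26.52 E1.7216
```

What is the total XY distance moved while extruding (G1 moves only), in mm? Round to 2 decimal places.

69.01 mm

Sum the Euclidean lengths of each G1 segment: total = 69.01 mm.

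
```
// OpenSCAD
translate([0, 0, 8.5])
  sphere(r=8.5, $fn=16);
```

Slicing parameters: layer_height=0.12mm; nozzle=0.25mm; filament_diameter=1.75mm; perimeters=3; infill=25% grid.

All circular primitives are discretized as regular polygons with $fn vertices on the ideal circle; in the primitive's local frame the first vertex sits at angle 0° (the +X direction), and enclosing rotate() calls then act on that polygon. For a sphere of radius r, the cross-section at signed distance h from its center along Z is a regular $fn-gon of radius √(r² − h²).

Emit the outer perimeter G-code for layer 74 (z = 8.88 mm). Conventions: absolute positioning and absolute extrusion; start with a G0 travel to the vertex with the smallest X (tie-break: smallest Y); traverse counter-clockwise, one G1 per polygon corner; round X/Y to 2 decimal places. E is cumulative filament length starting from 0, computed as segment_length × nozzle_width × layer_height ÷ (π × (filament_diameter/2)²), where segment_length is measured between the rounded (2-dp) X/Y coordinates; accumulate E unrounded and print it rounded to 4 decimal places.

At z = 8.88 mm: the r=8.5 sphere contributes a regular 16-gon of circumradius √(8.5²−0.38²) = 8.492. The outline is a single polygon with 16 vertices. Extrusion per mm of travel: 0.25 × 0.12 / (π × 0.875²) = 0.012473. Accumulating E over each segment gives final E = 0.6612.

G0 X-8.49 Y0.00 Z8.88
G1 X-7.85 Y-3.25 E0.0413
G1 X-6.00 Y-6.00 E0.0827
G1 X-3.25 Y-7.85 E0.1240
G1 X0.00 Y-8.49 E0.1653
G1 X3.25 Y-7.85 E0.2066
G1 X6.00 Y-6.00 E0.2480
G1 X7.85 Y-3.25 E0.2893
G1 X8.49 Y0.00 E0.3306
G1 X7.85 Y3.25 E0.3719
G1 X6.00 Y6.00 E0.4133
G1 X3.25 Y7.85 E0.4546
G1 X0.00 Y8.49 E0.4959
G1 X-3.25 Y7.85 E0.5372
G1 X-6.00 Y6.00 E0.5786
G1 X-7.85 Y3.25 E0.6199
G1 X-8.49 Y0.00 E0.6612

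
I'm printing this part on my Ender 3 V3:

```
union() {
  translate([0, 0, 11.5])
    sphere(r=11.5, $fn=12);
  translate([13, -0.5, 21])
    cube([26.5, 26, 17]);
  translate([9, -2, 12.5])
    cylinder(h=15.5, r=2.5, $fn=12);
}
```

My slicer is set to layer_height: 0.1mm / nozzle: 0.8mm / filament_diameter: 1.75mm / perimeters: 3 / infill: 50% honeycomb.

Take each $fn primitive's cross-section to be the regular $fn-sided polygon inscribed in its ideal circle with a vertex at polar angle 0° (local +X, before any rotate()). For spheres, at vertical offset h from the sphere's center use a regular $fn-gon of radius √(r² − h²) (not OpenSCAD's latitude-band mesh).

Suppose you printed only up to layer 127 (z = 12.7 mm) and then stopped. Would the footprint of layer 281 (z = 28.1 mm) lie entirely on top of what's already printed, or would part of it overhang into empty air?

Compare the two slices. At z = 12.7: the r=11.5 sphere contributes a regular 12-gon of circumradius √(11.5²−1.2²) = 11.437 (area = (12/2)·11.437²·sin(360°/12) = 392.43 mm²); the cube at (13, -0.5) does not reach this height (z outside [21, 38]); the r=2.5 cylinder at (9, -2) contributes a regular 12-gon of circumradius 2.5 (area = (12/2)·2.500²·sin(360°/12) = 18.75 mm²); Merging all regions: the regions partially overlap — summed areas 411.18 mm² minus the doubly-counted overlap 17.42 mm² gives 393.76 mm² — area = 393.76 mm². At z = 28.1: the sphere is absent (|z−center|=16.600 > r=11.5); the cube at (13, -0.5) (footprint 26.5×26) is included at this height (area 689.00 mm²); the cylinder at (9, -2) is not intersected at this z (z outside [12.5, 28]); Combining (union): only the 26.5×26 cube at (13, -0.5) is present, so the union is just that shape — area = 689.00 mm². Checking containment: at z = 28.1 the cross-section extends beyond the z = 12.7 cross-section by about 689.00 mm².

part overhangs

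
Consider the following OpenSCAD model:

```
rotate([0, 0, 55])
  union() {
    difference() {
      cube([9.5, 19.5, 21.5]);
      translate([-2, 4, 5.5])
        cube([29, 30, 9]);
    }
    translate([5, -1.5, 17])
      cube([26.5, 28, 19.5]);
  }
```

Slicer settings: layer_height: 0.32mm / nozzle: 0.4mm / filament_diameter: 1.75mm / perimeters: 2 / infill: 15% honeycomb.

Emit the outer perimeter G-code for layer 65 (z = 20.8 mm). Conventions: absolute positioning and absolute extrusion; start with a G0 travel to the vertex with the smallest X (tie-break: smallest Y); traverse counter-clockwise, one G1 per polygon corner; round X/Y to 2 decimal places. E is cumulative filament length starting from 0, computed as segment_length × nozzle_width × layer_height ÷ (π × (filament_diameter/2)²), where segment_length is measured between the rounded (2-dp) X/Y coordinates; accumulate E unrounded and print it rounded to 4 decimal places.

At z = 20.8 mm: the 9.5×19.5 cube contributes its full rectangle; the cube at (-2, 4) does not reach this height (z outside [5.5, 14.5]); Subtracting the remaining from the first: none of the subtracted shapes is present at this height, so the 9.5×19.5 cube is unchanged — 1 connected region; the cube at (5, -1.5) (footprint 26.5×28) is included at this height; Taking the union: the regions partially overlap (shared area 87.75 mm²), so overlapping operands fuse into one piece — 1 connected region; (rotated 55° about Z; rotation is an isometry so areas/perimeters/island counts are preserved). The outline is a single polygon with 8 vertices. Extrusion per mm of travel: 0.4 × 0.32 / (π × 0.875²) = 0.053216. Accumulating E over each segment gives final E = 6.3322.

G0 X-18.84 Y19.30 Z20.80
G1 X-13.11 Y15.28 E0.3725
G1 X-15.97 Y11.18 E0.6385
G1 X0.00 Y0.00 E1.6759
G1 X2.87 Y4.10 E1.9423
G1 X4.10 Y3.24 E2.0221
G1 X19.30 Y24.94 E3.4320
G1 X-3.64 Y41.00 E4.9223
G1 X-18.84 Y19.30 E6.3322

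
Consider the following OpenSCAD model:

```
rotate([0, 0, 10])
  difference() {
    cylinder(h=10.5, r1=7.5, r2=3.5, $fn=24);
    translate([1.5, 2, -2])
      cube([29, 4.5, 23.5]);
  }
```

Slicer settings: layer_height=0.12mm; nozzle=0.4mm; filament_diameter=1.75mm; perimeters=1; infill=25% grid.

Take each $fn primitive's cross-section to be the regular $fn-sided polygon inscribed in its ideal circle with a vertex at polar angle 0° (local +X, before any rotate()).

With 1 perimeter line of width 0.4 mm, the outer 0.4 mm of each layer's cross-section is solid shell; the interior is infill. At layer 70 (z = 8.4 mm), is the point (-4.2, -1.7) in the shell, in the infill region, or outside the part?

At z = 8.4 mm: the cone: at t=0.800 of its height the radius interpolates to r₁+(r₂−r₁)t = 4.300, giving a regular 24-gon of that circumradius; the 29×4.5 cube at (1.5, 2) contributes its full rectangle; Taking the first minus the rest: starting from the cone, the 29×4.5 cube at (1.5, 2) partially overlaps it — only the 2.85 mm² overlap (of its 130.50 mm²) is removed, clipping the outline — 1 connected region; (rotated 10° about Z; rotation is an isometry so areas/perimeters/island counts are preserved). Overall, the cross-section is a single solid region. Undo the 10° rotation: the query point maps to (-4.431, -0.945) in the un-rotated model frame. The nearest boundary edge runs (-4.15, -1.11)→(-4.30, 0.00); distance from the point to it = 0.25 mm. The point is not inside any of the regions above, so it lies outside the cross-section (0.25 mm from the nearest boundary).

outside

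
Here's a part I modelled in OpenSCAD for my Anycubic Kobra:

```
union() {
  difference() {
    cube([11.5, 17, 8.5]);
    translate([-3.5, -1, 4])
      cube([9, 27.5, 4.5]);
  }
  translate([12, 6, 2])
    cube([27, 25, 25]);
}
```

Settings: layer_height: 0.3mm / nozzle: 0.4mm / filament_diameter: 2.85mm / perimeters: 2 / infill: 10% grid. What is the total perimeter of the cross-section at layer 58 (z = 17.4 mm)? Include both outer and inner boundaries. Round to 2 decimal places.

At z = 17.4 mm: the cube does not reach this height (z outside [0, 8.5]); the cube at (-3.5, -1) does not reach this height (z outside [4, 8.5]); Subtracting the remaining from the first: the first operand is absent here, so nothing remains; the cube at (12, 6) is present — its section is the full 27×25 rectangle (perimeter 104.00 mm); Taking the union: only the 27×25 cube at (12, 6) is present, so the union is just that shape — boundary = 104.00 mm. Overall, the cross-section is a single solid region. Total boundary length (outer) = 104.00 mm.

104.00 mm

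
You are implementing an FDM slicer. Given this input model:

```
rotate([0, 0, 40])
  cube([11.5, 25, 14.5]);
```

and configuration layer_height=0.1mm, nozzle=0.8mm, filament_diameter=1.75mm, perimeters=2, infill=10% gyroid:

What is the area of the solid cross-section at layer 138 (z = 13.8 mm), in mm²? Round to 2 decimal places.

At z = 13.8 mm: the cube is present — its section is the full 11.5×25 rectangle (area 287.50 mm²); (rotated 40° about Z; rotation is an isometry so areas/perimeters/island counts are preserved). Overall, the cross-section is a single solid region. Net area = 287.50 mm².

287.50 mm²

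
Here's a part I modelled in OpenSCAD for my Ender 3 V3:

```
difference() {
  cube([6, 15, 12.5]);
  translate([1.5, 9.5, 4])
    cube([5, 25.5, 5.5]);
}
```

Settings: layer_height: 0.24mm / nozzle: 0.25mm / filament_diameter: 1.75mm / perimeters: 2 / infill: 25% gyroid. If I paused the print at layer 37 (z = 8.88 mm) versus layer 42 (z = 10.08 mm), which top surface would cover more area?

layer 42 (z = 10.08 mm)

Layer 37 (z = 8.88): the 6×15 cube contributes its full rectangle (area 90.00 mm²); the 5×25.5 cube at (1.5, 9.5) contributes its full rectangle (area 127.50 mm²); Subtracting the remaining from the first: starting from the 6×15 cube (90.00 mm²), the 5×25.5 cube at (1.5, 9.5) partially overlaps it — only the 24.75 mm² overlap (of its 127.50 mm²) is removed, clipping the outline — area = 65.25 mm². So its area = 65.25 mm². Layer 42 (z = 10.08): the 6×15 cube contributes its full rectangle (area 90.00 mm²); the cube at (1.5, 9.5) is absent (z outside [4, 9.5]); After the difference (first − rest): none of the subtracted shapes is present at this height, so the 6×15 cube is unchanged — area = 90.00 mm². So its area = 90.00 mm². Layer 42 is larger (90.00 vs 65.25 mm²).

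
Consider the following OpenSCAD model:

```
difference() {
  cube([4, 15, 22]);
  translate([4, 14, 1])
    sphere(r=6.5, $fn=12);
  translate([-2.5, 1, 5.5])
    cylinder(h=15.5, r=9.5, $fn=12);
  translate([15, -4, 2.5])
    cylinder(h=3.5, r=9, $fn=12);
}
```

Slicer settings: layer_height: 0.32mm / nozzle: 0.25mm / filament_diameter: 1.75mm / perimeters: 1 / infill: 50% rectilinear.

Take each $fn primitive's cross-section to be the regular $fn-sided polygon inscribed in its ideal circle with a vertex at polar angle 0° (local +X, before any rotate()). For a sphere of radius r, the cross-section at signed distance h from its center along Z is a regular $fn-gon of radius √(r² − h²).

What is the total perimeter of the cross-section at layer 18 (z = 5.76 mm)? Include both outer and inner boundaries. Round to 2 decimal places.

At z = 5.76 mm: the cube is present — its section is the full 4×15 rectangle (perimeter 38.00 mm); the r=6.5 sphere at (4, 14) contributes a regular 12-gon of circumradius √(6.5²−4.76²) = 4.426 (perimeter = 2·12·4.426·sin(180°/12) = 27.49 mm); the cylinder at (-2.5, 1): section is a regular 12-gon, circumradius r=9.5 (perimeter = 2·12·9.500·sin(180°/12) = 59.01 mm); the cylinder at (15, -4): section is a regular 12-gon, circumradius r=9 (perimeter = 2·12·9.000·sin(180°/12) = 55.90 mm); Taking the first minus the rest: starting from the 4×15 cube, the r=6.5 sphere at (4, 14) partially overlaps it — only the 18.36 mm² overlap (of its 58.78 mm²) is removed, clipping the outline; the r=9.5 cylinder at (-2.5, 1) partially overlaps it — only the 36.06 mm² overlap (of its 270.75 mm²) is removed, clipping the outline; the r=9 cylinder at (15, -4) misses the remaining region (no effect) — boundary = 14.71 mm. Overall, the cross-section is a single solid region. Total boundary length (outer) = 14.71 mm.

14.71 mm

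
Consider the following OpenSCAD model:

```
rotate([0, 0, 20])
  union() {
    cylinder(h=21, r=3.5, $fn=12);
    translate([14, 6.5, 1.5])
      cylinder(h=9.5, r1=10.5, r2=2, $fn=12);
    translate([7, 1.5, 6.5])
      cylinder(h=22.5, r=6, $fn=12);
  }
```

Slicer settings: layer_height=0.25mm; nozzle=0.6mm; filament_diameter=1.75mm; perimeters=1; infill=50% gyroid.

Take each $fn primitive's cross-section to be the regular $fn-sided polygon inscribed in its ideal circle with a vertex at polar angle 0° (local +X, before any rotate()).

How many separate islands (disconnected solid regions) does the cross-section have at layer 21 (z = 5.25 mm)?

2

At z = 5.25 mm: the cylinder: section is a regular 12-gon, circumradius r=3.5; the cone at (14, 6.5) contributes a regular 12-gon of circumradius 7.145 (interpolated between r1=10.5 and r2=2 at t=0.395); the cylinder at (7, 1.5) is not intersected at this z (z outside [6.5, 29]); Merging all regions: the 2 present regions are separate (no shared area or edge), so areas and boundary lengths simply add and each stays a separate island — 2 connected regions; (whole slice rotated 20° about Z — lengths, areas and connectivity unchanged). Overall, the cross-section has 2 separate islands. Island count = 2.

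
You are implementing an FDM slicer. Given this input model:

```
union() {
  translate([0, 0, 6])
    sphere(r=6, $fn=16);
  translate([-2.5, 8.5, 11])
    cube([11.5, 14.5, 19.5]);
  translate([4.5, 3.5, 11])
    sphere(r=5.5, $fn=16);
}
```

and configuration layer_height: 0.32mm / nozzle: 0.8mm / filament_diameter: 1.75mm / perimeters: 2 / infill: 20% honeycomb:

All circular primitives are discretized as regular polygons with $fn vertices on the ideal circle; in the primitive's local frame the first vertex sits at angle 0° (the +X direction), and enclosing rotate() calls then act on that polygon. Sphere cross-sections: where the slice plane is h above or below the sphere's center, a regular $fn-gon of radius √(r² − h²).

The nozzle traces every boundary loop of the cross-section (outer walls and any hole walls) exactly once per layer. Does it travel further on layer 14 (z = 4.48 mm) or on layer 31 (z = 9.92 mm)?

layer 31 (z = 9.92 mm)

Layer 14 (z = 4.48): the r=6 sphere slices to a regular 16-gon of circumradius 5.804 (√(r²−h²) with h=1.52 from center) (perimeter = 2·16·5.804·sin(180°/16) = 36.24 mm); the cube at (-2.5, 8.5) does not reach this height (z outside [11, 30.5]); the sphere at (4.5, 3.5) is not intersected at this z (|z−center|=6.520 > r=5.5); Merging all regions: only the r=6 sphere is present, so the union is just that shape — boundary = 36.24 mm. So its perimeter = 36.24 mm. Layer 31 (z = 9.92): the sphere: section is a regular 16-gon, circumradius = √(r²−h²) = √(6²−3.92²) = 4.542 (perimeter = 2·16·4.542·sin(180°/16) = 28.36 mm); the cube at (-2.5, 8.5) does not reach this height (z outside [11, 30.5]); the sphere at (4.5, 3.5): section is a regular 16-gon, circumradius = √(r²−h²) = √(5.5²−1.08²) = 5.393 (perimeter = 2·16·5.393·sin(180°/16) = 33.67 mm); Merging all regions: the regions partially overlap (shared area 22.81 mm²), so the edge portions inside another operand are dropped and the merged outline is re-measured after clipping — boundary = 43.37 mm. So its perimeter = 43.37 mm. Layer 31 is larger (43.37 vs 36.24 mm).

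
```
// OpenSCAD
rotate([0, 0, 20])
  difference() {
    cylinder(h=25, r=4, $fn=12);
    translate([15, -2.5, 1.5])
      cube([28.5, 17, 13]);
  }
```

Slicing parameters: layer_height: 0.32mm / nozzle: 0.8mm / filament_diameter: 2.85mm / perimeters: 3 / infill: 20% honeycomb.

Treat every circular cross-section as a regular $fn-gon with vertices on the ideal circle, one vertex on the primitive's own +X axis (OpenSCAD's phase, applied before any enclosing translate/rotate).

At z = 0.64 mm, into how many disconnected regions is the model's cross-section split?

At z = 0.64 mm: the r=4 cylinder contributes a regular 12-gon of circumradius 4; the cube at (15, -2.5) is not intersected at this z (z outside [1.5, 14.5]); Subtracting the remaining from the first: none of the subtracted shapes is present at this height, so the r=4 cylinder is unchanged — 1 connected region; (rotated 20° about Z; rotation is an isometry so areas/perimeters/island counts are preserved). The result has 1 disconnected region.

1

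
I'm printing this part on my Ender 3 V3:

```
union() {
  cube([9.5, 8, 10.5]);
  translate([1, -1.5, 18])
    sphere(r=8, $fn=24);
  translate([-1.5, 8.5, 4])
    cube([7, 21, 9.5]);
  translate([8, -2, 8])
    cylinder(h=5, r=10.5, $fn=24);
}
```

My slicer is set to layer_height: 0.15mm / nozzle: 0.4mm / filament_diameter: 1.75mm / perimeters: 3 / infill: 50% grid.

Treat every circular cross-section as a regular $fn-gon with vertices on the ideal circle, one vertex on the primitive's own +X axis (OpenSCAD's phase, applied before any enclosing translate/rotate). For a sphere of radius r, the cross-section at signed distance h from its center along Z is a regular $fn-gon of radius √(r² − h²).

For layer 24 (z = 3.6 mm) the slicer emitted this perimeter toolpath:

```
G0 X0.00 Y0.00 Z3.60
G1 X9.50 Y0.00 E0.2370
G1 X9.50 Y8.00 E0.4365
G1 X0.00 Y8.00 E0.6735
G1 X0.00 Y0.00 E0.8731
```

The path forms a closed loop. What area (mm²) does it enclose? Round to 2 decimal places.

Apply the shoelace formula to the sequence of (X, Y) vertices; enclosed area = 76.00 mm².

76.00 mm²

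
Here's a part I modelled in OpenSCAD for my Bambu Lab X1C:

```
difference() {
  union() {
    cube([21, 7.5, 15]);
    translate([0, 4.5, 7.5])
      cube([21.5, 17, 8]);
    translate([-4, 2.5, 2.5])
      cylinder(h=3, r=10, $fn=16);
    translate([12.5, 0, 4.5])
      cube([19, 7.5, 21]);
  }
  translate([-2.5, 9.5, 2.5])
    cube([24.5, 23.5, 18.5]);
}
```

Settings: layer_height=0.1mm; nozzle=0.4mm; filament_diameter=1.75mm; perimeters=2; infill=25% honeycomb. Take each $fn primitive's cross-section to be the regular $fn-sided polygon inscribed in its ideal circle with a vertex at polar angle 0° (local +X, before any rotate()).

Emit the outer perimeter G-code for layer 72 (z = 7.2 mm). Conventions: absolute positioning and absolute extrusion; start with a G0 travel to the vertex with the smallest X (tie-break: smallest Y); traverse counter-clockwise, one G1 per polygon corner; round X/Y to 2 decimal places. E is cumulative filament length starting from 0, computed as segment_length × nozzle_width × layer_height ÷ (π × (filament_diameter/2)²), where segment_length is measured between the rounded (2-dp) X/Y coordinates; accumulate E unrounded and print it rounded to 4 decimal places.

G0 X0.00 Y0.00 Z7.20
G1 X31.50 Y0.00 E0.5238
G1 X31.50 Y7.50 E0.6486
G1 X0.00 Y7.50 E1.1724
G1 X0.00 Y0.00 E1.2971

At z = 7.2 mm: the 21×7.5 cube contributes its full rectangle; the cube at (0, 4.5) is absent (z outside [7.5, 15.5]); the cylinder at (-4, 2.5) does not reach this height (z outside [2.5, 5.5]); the 19×7.5 cube at (12.5, 0) contributes its full rectangle; Combining (union): the regions partially overlap (shared area 63.75 mm²), so overlapping operands fuse into one piece — 1 connected region; the 24.5×23.5 cube at (-2.5, 9.5) contributes its full rectangle; Subtracting the remaining from the first: starting from that combined region, the 24.5×23.5 cube at (-2.5, 9.5) misses the remaining region (no effect) — 1 connected region. The outline is a single polygon with 4 vertices. Extrusion per mm of travel: 0.4 × 0.1 / (π × 0.875²) = 0.016630. Accumulating E over each segment gives final E = 1.2971.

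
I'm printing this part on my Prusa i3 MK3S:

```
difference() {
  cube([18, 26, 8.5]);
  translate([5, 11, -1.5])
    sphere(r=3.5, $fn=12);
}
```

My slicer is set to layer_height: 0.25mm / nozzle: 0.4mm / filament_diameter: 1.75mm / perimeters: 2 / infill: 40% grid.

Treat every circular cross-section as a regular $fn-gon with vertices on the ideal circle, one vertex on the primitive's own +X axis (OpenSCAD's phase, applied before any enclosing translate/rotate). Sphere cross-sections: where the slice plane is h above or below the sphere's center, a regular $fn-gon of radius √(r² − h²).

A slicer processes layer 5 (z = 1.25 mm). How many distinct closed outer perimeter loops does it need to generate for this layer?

1

At z = 1.25 mm: the 18×26 cube contributes its full rectangle; the r=3.5 sphere at (5, 11) slices to a regular 12-gon of circumradius 2.165 (√(r²−h²) with h=2.75 from center); Taking the first minus the rest: starting from the 18×26 cube, the r=3.5 sphere at (5, 11) lies wholly inside it (removes its full 14.06 mm² and its 13.45 mm outline becomes a hole wall) — 1 connected region with 1 hole. The result has 1 disconnected region.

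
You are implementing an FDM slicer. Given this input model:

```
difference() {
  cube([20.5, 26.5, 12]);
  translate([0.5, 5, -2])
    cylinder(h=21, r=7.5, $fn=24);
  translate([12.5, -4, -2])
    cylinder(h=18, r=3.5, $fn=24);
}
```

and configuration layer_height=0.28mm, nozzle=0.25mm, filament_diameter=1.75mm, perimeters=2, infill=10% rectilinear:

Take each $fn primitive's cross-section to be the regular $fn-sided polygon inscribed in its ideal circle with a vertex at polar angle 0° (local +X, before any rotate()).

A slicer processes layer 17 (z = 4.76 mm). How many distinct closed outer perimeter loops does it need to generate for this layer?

1

At z = 4.76 mm: the cube (footprint 20.5×26.5) is included at this height; the r=7.5 cylinder at (0.5, 5) gives a regular 24-gon of circumradius 7.5 (constant along its height); the cylinder at (12.5, -4): section is a regular 24-gon, circumradius r=3.5; After the difference (first − rest): starting from the 20.5×26.5 cube, the r=7.5 cylinder at (0.5, 5) partially overlaps it — only the 84.17 mm² overlap (of its 174.70 mm²) is removed, clipping the outline; the r=3.5 cylinder at (12.5, -4) misses the remaining region (no effect) — 1 connected region. The result has 1 disconnected region.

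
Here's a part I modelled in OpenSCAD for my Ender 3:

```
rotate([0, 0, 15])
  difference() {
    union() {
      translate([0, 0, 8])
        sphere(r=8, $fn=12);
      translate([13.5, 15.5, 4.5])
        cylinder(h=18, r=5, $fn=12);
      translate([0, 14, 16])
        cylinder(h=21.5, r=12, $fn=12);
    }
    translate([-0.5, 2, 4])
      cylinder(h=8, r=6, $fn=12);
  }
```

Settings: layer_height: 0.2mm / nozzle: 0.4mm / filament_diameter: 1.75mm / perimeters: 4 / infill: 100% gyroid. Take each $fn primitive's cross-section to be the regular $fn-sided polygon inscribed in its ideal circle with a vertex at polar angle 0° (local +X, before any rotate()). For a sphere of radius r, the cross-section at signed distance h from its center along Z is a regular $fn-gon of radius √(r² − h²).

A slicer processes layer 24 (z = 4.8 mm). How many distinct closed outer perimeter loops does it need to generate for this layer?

At z = 4.8 mm: the sphere: section is a regular 12-gon, circumradius = √(r²−h²) = √(8²−3.2²) = 7.332; the r=5 cylinder at (13.5, 15.5) gives a regular 12-gon of circumradius 5 (constant along its height); the cylinder at (0, 14) is absent (z outside [16, 37.5]); Combining (union): the 2 present regions are separate (no shared area or edge), so areas and boundary lengths simply add and each stays a separate island — 2 connected regions; the r=6 cylinder at (-0.5, 2) gives a regular 12-gon of circumradius 6 (constant along its height); After the difference (first − rest): starting from that combined region, the r=6 cylinder at (-0.5, 2) partially overlaps it — only the 102.14 mm² overlap (of its 108.00 mm²) is removed, clipping the outline — 2 connected regions; (rotated 15° about Z; rotation is an isometry so areas/perimeters/island counts are preserved). The result has 2 disconnected regions.

2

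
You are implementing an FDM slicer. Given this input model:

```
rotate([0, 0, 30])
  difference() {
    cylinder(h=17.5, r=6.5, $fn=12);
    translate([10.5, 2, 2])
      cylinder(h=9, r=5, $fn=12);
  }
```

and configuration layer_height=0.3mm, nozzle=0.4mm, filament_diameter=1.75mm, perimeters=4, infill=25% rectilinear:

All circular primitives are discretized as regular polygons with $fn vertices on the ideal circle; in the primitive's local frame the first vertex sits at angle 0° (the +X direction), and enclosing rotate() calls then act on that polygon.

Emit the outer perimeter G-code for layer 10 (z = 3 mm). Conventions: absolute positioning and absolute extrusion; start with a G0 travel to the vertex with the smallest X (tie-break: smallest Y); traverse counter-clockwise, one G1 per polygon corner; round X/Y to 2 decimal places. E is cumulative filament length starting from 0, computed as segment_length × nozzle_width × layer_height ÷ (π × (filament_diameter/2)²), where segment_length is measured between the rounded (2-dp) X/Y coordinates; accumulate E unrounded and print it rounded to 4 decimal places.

G0 X-6.50 Y0.00 Z3.00
G1 X-5.63 Y-3.25 E0.1679
G1 X-3.25 Y-5.63 E0.3358
G1 X0.00 Y-6.50 E0.5036
G1 X3.25 Y-5.63 E0.6715
G1 X5.63 Y-3.25 E0.8394
G1 X6.50 Y0.00 E1.0073
G1 X5.80 Y2.60 E1.1416
G1 X5.59 Y2.65 E1.1524
G1 X3.76 Y4.48 E1.2815
G1 X3.53 Y5.35 E1.3264
G1 X3.25 Y5.63 E1.3461
G1 X0.00 Y6.50 E1.5140
G1 X-3.25 Y5.63 E1.6818
G1 X-5.63 Y3.25 E1.8497
G1 X-6.50 Y0.00 E2.0176

At z = 3 mm: the cylinder: section is a regular 12-gon, circumradius r=6.5; the r=5 cylinder at (10.5, 2) gives a regular 12-gon of circumradius 5 (constant along its height); Subtracting the remaining from the first: starting from the r=6.5 cylinder, the r=5 cylinder at (10.5, 2) partially overlaps it — only the 1.31 mm² overlap (of its 75.00 mm²) is removed, clipping the outline — 1 connected region; (whole slice rotated 30° about Z — lengths, areas and connectivity unchanged). The outline is a single polygon with 15 vertices. Extrusion per mm of travel: 0.4 × 0.3 / (π × 0.875²) = 0.049890. Accumulating E over each segment gives final E = 2.0176.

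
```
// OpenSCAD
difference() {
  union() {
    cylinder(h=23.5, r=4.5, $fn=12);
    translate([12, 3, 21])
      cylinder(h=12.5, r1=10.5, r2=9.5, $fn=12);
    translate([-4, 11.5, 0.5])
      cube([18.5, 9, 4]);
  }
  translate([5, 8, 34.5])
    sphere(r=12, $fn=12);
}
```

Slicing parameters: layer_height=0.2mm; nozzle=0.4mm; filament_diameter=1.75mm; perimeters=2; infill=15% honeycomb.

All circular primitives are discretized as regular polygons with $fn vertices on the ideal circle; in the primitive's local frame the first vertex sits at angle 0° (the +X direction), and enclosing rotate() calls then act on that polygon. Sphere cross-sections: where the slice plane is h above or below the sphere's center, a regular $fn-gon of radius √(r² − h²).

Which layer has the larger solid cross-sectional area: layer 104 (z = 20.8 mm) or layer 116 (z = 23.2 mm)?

Layer 104 (z = 20.8): the r=4.5 cylinder contributes a regular 12-gon of circumradius 4.5 (area = (12/2)·4.500²·sin(360°/12) = 60.75 mm²); the cone at (12, 3) is not intersected at this z (z outside [21, 33.5]); the cube at (-4, 11.5) is not intersected at this z (z outside [0.5, 4.5]); Taking the union: only the r=4.5 cylinder is present, so the union is just that shape — area = 60.75 mm²; the sphere at (5, 8) does not reach this height (|z−center|=13.700 > r=12); Subtracting the remaining from the first: none of the subtracted shapes is present at this height, so the result so far is unchanged — area = 60.75 mm². So its area = 60.75 mm². Layer 116 (z = 23.2): the cylinder: section is a regular 12-gon, circumradius r=4.5 (area = (12/2)·4.500²·sin(360°/12) = 60.75 mm²); the cone at (12, 3) contributes a regular 12-gon of circumradius 10.324 (interpolated between r1=10.5 and r2=9.5 at t=0.176) (area = (12/2)·10.324²·sin(360°/12) = 319.75 mm²); the cube at (-4, 11.5) does not reach this height (z outside [0.5, 4.5]); Merging all regions: the regions partially overlap — summed areas 380.50 mm² minus the doubly-counted overlap 10.00 mm² gives 370.50 mm² — area = 370.50 mm²; the r=12 sphere at (5, 8) slices to a regular 12-gon of circumradius 4.039 (√(r²−h²) with h=11.3 from center) (area = (12/2)·4.039²·sin(360°/12) = 48.93 mm²); Subtracting the remaining from the first: starting from the result so far (370.50 mm²), the r=12 sphere at (5, 8) partially overlaps it — only the 33.99 mm² overlap (of its 48.93 mm²) is removed, clipping the outline — area = 336.51 mm². So its area = 336.51 mm². Layer 116 is larger (336.51 vs 60.75 mm²).

layer 116 (z = 23.2 mm)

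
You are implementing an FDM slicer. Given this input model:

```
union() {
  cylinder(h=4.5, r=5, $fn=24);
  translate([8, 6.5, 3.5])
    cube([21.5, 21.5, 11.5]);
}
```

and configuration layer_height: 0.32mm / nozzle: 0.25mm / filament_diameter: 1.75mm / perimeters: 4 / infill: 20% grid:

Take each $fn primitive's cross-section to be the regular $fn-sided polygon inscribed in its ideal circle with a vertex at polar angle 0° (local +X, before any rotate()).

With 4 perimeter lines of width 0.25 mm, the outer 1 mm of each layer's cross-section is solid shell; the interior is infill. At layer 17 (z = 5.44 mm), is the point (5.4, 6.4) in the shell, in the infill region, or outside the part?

outside

At z = 5.44 mm: the cylinder is absent (z outside [0, 4.5]); the cube at (8, 6.5) is present — its section is the full 21.5×21.5 rectangle; Taking the union: only the 21.5×21.5 cube at (8, 6.5) is present, so the union is just that shape — 1 connected region. Overall, the cross-section is a single solid region. The nearest boundary edge runs (8.00, 6.50)→(29.50, 6.50); distance from the point to it = 2.60 mm. The point is not inside any of the regions above, so it lies outside the cross-section (2.60 mm from the nearest boundary).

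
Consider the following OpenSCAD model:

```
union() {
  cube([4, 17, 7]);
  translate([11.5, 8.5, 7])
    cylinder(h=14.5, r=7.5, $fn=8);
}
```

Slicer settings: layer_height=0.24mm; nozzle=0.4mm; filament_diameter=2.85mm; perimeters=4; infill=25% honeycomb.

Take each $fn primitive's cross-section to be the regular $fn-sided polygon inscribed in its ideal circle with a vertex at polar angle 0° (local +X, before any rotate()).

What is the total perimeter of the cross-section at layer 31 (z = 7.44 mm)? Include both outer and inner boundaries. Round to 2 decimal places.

45.92 mm

At z = 7.44 mm: the cube is absent (z outside [0, 7]); the cylinder at (11.5, 8.5): section is a regular 8-gon, circumradius r=7.5 (perimeter = 2·8·7.500·sin(180°/8) = 45.92 mm); Combining (union): only the r=7.5 cylinder at (11.5, 8.5) is present, so the union is just that shape — boundary = 45.92 mm. Overall, the cross-section is a single solid region. Total boundary length (outer) = 45.92 mm.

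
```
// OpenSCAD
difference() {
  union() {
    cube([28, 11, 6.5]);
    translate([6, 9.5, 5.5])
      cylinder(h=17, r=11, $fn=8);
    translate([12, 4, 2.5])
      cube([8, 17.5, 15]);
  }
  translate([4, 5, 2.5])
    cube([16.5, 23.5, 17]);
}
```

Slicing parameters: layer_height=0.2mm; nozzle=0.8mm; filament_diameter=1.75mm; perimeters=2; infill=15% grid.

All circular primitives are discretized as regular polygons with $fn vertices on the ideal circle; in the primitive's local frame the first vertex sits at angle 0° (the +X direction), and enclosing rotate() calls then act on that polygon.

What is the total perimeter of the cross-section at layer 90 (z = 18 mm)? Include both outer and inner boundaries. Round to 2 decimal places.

69.29 mm

At z = 18 mm: the cube does not reach this height (z outside [0, 6.5]); the cylinder at (6, 9.5): section is a regular 8-gon, circumradius r=11 (perimeter = 2·8·11.000·sin(180°/8) = 67.35 mm); the cube at (12, 4) is not intersected at this z (z outside [2.5, 17.5]); Combining (union): only the r=11 cylinder at (6, 9.5) is present, so the union is just that shape — boundary = 67.35 mm; the 16.5×23.5 cube at (4, 5) contributes its full rectangle (perimeter 80.00 mm); After the difference (first − rest): starting from the result so far, the 16.5×23.5 cube at (4, 5) partially overlaps it — only the 161.04 mm² overlap (of its 387.75 mm²) is removed, clipping the outline — boundary = 69.29 mm. Overall, the cross-section is a single solid region. Total boundary length (outer) = 69.29 mm.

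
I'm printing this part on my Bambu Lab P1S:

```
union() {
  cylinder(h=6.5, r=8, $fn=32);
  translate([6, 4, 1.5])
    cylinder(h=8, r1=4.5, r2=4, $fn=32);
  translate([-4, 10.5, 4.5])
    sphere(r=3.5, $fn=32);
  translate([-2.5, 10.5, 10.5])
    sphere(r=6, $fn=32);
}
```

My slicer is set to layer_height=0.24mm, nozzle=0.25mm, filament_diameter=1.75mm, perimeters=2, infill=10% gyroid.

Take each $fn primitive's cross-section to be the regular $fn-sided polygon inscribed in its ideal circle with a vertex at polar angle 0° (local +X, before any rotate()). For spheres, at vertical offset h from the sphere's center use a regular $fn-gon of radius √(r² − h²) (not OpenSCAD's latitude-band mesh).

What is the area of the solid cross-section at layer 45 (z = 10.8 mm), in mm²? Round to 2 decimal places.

At z = 10.8 mm: the cylinder is absent (z outside [0, 6.5]); the cone at (6, 4) does not reach this height (z outside [1.5, 9.5]); the sphere at (-4, 10.5) is not intersected at this z (|z−center|=6.300 > r=3.5); the r=6 sphere at (-2.5, 10.5) contributes a regular 32-gon of circumradius √(6²−0.3²) = 5.992 (area = (32/2)·5.992²·sin(360°/32) = 112.09 mm²); Combining (union): only the r=6 sphere at (-2.5, 10.5) is present, so the union is just that shape — area = 112.09 mm². Overall, the cross-section is a single solid region. Net area = 112.09 mm².

112.09 mm²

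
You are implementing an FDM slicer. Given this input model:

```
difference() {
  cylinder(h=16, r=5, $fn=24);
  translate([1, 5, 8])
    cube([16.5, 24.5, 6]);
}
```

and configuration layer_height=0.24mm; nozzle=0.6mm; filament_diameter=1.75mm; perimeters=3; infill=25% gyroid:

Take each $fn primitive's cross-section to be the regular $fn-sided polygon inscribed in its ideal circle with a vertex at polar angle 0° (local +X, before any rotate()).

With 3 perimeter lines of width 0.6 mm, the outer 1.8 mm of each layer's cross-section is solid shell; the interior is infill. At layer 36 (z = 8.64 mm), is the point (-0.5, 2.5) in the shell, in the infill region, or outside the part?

infill

At z = 8.64 mm: the cylinder: section is a regular 24-gon, circumradius r=5; the cube at (1, 5) (footprint 16.5×24.5) is included at this height; Subtracting the remaining from the first: starting from the r=5 cylinder, the 16.5×24.5 cube at (1, 5) misses the remaining region (no effect) — 1 connected region. Overall, the cross-section is a single solid region. The nearest boundary edge runs (-1.29, 4.83)→(0.00, 5.00); distance from the point to it = 2.41 mm. The point is inside the cross-section and 2.41 mm from the nearest boundary — more than the 1.8 mm shell width (3 × 0.6), so it's in the infill interior.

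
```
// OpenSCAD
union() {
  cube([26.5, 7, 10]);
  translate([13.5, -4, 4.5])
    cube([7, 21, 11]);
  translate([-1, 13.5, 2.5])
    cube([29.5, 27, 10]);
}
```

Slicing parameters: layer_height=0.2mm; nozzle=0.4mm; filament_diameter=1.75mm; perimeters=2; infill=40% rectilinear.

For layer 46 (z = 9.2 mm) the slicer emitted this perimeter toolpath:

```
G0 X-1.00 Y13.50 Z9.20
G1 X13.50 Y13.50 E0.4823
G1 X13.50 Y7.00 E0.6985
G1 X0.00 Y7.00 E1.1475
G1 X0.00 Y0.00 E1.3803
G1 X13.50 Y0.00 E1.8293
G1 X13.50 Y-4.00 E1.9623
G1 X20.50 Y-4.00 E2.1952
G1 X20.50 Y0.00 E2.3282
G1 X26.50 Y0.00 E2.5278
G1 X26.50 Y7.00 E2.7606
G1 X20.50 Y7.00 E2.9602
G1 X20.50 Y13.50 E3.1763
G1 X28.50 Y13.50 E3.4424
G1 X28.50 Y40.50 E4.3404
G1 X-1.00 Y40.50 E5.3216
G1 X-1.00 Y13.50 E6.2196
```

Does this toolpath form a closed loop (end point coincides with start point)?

Start point (G0): (-1.00, 13.50). End point (last G1): the path returns to the start — closed.

yes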